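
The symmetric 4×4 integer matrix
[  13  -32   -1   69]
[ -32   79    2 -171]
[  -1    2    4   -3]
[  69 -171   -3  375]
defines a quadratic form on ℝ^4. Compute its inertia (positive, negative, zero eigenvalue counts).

Answer: (4, 0, 0)

Derivation:
step 0: pivot 13 → sign +
step 1: pivot 3/13 → sign +
step 2: pivot 3 → sign +
step 3: pivot 3 → sign +
signature = (4, 0, 0)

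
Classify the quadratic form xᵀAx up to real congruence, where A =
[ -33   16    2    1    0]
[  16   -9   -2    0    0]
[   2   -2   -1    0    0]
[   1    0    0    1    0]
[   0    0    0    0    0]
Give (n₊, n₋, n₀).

Answer: (1, 3, 1)

Derivation:
step 0: pivot -33 → sign −
step 1: pivot -41/33 → sign −
step 2: pivot -1/41 → sign −
step 3: pivot 6 → sign +
step 4: row/col 4 already zero → sign 0
signature = (1, 3, 1)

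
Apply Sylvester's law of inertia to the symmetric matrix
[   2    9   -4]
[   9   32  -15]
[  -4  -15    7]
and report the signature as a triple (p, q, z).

step 0: pivot 2 → sign +
step 1: pivot -17/2 → sign −
step 2: pivot 1/17 → sign +
signature = (2, 1, 0)

Answer: (2, 1, 0)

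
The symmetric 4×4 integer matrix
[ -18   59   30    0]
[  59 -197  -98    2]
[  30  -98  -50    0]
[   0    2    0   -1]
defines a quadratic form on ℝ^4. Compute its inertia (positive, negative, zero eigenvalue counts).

Answer: (1, 3, 0)

Derivation:
step 0: pivot -18 → sign −
step 1: pivot -65/18 → sign −
step 2: pivot 2/65 → sign +
step 3: pivot -1 → sign −
signature = (1, 3, 0)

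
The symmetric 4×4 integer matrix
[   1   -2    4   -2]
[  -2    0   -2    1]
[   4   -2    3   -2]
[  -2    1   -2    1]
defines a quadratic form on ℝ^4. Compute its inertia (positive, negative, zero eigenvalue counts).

Answer: (1, 3, 0)

Derivation:
step 0: pivot 1 → sign +
step 1: pivot -4 → sign −
step 2: pivot -4 → sign −
step 3: pivot -3/16 → sign −
signature = (1, 3, 0)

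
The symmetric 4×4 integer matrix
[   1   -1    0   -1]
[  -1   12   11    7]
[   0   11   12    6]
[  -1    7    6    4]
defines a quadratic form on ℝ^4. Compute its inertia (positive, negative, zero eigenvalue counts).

Answer: (3, 1, 0)

Derivation:
step 0: pivot 1 → sign +
step 1: pivot 11 → sign +
step 2: pivot 1 → sign +
step 3: pivot -3/11 → sign −
signature = (3, 1, 0)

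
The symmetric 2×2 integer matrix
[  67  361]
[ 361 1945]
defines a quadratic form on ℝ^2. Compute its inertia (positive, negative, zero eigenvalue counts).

Answer: (1, 1, 0)

Derivation:
step 0: pivot 67 → sign +
step 1: pivot -6/67 → sign −
signature = (1, 1, 0)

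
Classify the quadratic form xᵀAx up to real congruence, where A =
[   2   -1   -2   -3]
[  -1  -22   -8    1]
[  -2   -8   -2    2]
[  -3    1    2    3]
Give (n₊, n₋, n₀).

step 0: pivot 2 → sign +
step 1: pivot -45/2 → sign −
step 2: pivot -2/5 → sign −
step 3: pivot 1/9 → sign +
signature = (2, 2, 0)

Answer: (2, 2, 0)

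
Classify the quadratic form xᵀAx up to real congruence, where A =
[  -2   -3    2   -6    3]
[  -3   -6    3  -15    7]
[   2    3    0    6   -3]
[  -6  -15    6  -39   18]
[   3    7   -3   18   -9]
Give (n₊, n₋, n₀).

step 0: pivot -2 → sign −
step 1: pivot -3/2 → sign −
step 2: pivot 2 → sign +
step 3: pivot 3 → sign +
step 4: pivot -2/3 → sign −
signature = (2, 3, 0)

Answer: (2, 3, 0)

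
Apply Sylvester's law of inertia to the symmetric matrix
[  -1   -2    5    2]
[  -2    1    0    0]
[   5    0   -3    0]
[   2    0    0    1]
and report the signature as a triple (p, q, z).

step 0: pivot -1 → sign −
step 1: pivot 5 → sign +
step 2: pivot 2 → sign +
step 3: pivot -1/5 → sign −
signature = (2, 2, 0)

Answer: (2, 2, 0)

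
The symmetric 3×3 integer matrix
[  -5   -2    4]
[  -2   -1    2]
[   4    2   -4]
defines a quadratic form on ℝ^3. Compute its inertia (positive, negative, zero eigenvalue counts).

Answer: (0, 2, 1)

Derivation:
step 0: pivot -5 → sign −
step 1: pivot -1/5 → sign −
step 2: row/col 2 already zero → sign 0
signature = (0, 2, 1)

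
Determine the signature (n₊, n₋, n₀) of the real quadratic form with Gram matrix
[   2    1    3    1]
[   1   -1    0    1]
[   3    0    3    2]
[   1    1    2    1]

Answer: (2, 1, 1)

Derivation:
step 0: pivot 2 → sign +
step 1: pivot -3/2 → sign −
step 2: pivot 2/3 → sign +
step 3: row/col 3 already zero → sign 0
signature = (2, 1, 1)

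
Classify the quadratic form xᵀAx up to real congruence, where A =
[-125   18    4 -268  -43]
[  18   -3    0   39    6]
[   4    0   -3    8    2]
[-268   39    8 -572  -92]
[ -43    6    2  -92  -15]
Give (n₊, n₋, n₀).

Answer: (1, 4, 0)

Derivation:
step 0: pivot -125 → sign −
step 1: pivot -51/125 → sign −
step 2: pivot -35/17 → sign −
step 3: pivot 3 → sign +
step 4: pivot -2/35 → sign −
signature = (1, 4, 0)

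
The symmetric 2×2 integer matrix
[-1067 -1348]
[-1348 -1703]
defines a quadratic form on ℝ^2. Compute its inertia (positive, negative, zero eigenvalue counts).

Answer: (1, 1, 0)

Derivation:
step 0: pivot -1067 → sign −
step 1: pivot 3/1067 → sign +
signature = (1, 1, 0)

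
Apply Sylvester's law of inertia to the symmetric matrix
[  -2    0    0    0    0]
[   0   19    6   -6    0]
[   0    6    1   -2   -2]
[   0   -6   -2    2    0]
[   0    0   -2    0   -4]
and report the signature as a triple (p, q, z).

Answer: (2, 2, 1)

Derivation:
step 0: pivot -2 → sign −
step 1: pivot 19 → sign +
step 2: pivot -17/19 → sign −
step 3: pivot 2/17 → sign +
step 4: row/col 4 already zero → sign 0
signature = (2, 2, 1)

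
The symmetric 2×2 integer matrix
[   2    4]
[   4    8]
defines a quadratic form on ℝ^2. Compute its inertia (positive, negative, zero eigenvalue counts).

step 0: pivot 2 → sign +
step 1: row/col 1 already zero → sign 0
signature = (1, 0, 1)

Answer: (1, 0, 1)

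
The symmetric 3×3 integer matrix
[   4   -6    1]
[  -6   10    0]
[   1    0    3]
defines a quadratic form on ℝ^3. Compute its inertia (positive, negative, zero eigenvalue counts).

step 0: pivot 4 → sign +
step 1: pivot 1 → sign +
step 2: pivot 1/2 → sign +
signature = (3, 0, 0)

Answer: (3, 0, 0)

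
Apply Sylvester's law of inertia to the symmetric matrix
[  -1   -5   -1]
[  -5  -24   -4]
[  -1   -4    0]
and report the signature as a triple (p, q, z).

Answer: (1, 1, 1)

Derivation:
step 0: pivot -1 → sign −
step 1: pivot 1 → sign +
step 2: row/col 2 already zero → sign 0
signature = (1, 1, 1)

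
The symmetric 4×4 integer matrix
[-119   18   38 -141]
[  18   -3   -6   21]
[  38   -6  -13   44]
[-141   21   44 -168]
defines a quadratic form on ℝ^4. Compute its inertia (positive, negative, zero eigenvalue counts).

step 0: pivot -119 → sign −
step 1: pivot -33/119 → sign −
step 2: pivot -7/11 → sign −
step 3: pivot 2/7 → sign +
signature = (1, 3, 0)

Answer: (1, 3, 0)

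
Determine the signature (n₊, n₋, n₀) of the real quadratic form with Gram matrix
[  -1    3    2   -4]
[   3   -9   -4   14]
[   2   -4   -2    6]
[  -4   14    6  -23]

step 0: pivot -1 → sign −
step 1: pivot 2 → sign +
step 2: pivot -2 → sign −
step 3: pivot -1 → sign −
signature = (1, 3, 0)

Answer: (1, 3, 0)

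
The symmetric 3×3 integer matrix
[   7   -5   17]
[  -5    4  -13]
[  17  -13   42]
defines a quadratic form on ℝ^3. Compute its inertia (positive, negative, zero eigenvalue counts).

step 0: pivot 7 → sign +
step 1: pivot 3/7 → sign +
step 2: pivot -1 → sign −
signature = (2, 1, 0)

Answer: (2, 1, 0)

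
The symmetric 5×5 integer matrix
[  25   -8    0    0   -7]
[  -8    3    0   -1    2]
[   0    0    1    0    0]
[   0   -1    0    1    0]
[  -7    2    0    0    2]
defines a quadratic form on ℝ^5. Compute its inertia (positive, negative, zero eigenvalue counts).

step 0: pivot 25 → sign +
step 1: pivot 11/25 → sign +
step 2: pivot 1 → sign +
step 3: pivot -14/11 → sign −
step 4: pivot 1/7 → sign +
signature = (4, 1, 0)

Answer: (4, 1, 0)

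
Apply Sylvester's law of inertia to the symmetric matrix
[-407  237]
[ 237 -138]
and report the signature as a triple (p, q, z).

Answer: (1, 1, 0)

Derivation:
step 0: pivot -407 → sign −
step 1: pivot 3/407 → sign +
signature = (1, 1, 0)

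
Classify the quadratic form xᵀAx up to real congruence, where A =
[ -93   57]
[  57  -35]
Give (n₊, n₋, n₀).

Answer: (0, 2, 0)

Derivation:
step 0: pivot -93 → sign −
step 1: pivot -2/31 → sign −
signature = (0, 2, 0)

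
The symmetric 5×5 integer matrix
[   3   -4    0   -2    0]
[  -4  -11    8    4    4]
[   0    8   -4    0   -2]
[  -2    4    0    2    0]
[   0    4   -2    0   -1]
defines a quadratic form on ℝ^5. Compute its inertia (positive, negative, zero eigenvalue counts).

Answer: (2, 2, 1)

Derivation:
step 0: pivot 3 → sign +
step 1: pivot -49/3 → sign −
step 2: pivot -4/49 → sign −
step 3: pivot 6 → sign +
step 4: row/col 4 already zero → sign 0
signature = (2, 2, 1)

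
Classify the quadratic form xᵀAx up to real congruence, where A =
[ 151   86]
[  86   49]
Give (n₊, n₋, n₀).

step 0: pivot 151 → sign +
step 1: pivot 3/151 → sign +
signature = (2, 0, 0)

Answer: (2, 0, 0)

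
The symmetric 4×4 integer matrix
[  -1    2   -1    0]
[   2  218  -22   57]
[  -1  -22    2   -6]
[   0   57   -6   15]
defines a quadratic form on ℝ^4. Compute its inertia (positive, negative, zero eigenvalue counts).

step 0: pivot -1 → sign −
step 1: pivot 222 → sign +
step 2: pivot 15/37 → sign +
step 3: pivot 3/10 → sign +
signature = (3, 1, 0)

Answer: (3, 1, 0)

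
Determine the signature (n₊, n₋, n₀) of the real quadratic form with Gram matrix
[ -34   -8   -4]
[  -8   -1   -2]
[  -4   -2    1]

Answer: (2, 1, 0)

Derivation:
step 0: pivot -34 → sign −
step 1: pivot 15/17 → sign +
step 2: pivot 1/5 → sign +
signature = (2, 1, 0)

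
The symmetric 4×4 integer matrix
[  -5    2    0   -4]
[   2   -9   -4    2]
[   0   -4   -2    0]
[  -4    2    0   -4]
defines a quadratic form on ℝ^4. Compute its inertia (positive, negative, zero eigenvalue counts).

Answer: (0, 3, 1)

Derivation:
step 0: pivot -5 → sign −
step 1: pivot -41/5 → sign −
step 2: pivot -2/41 → sign −
step 3: row/col 3 already zero → sign 0
signature = (0, 3, 1)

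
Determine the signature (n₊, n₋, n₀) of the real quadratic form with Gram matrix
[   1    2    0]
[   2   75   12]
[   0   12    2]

Answer: (2, 1, 0)

Derivation:
step 0: pivot 1 → sign +
step 1: pivot 71 → sign +
step 2: pivot -2/71 → sign −
signature = (2, 1, 0)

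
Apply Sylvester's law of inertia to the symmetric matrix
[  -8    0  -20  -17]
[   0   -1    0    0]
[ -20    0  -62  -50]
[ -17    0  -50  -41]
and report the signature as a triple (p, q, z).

Answer: (0, 4, 0)

Derivation:
step 0: pivot -8 → sign −
step 1: pivot -1 → sign −
step 2: pivot -12 → sign −
step 3: pivot -3/16 → sign −
signature = (0, 4, 0)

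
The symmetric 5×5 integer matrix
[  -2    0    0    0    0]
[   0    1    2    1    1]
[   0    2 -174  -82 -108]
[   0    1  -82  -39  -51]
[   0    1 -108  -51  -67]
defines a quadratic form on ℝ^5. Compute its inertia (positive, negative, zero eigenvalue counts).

Answer: (1, 3, 1)

Derivation:
step 0: pivot -2 → sign −
step 1: pivot 1 → sign +
step 2: pivot -178 → sign −
step 3: pivot -32/89 → sign −
step 4: row/col 4 already zero → sign 0
signature = (1, 3, 1)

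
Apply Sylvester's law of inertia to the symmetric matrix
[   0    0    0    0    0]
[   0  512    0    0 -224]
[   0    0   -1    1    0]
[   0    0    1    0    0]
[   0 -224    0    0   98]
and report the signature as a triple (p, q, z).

step 0: pivot 512 → sign +
step 1: pivot -1 → sign −
step 2: pivot 1 → sign +
step 3: row/col 3 already zero → sign 0
step 4: row/col 4 already zero → sign 0
signature = (2, 1, 2)

Answer: (2, 1, 2)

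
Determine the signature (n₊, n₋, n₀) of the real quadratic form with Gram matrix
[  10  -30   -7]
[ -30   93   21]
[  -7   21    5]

Answer: (3, 0, 0)

Derivation:
step 0: pivot 10 → sign +
step 1: pivot 3 → sign +
step 2: pivot 1/10 → sign +
signature = (3, 0, 0)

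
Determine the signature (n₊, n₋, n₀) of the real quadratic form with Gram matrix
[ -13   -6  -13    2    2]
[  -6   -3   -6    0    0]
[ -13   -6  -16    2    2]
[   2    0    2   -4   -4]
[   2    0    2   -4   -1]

Answer: (1, 3, 1)

Derivation:
step 0: pivot -13 → sign −
step 1: pivot -3/13 → sign −
step 2: pivot -3 → sign −
step 3: pivot 3 → sign +
step 4: row/col 4 already zero → sign 0
signature = (1, 3, 1)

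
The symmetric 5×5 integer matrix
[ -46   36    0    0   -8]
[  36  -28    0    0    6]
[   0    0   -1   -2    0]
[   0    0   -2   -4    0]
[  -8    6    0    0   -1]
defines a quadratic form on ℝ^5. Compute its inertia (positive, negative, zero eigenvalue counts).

Answer: (1, 2, 2)

Derivation:
step 0: pivot -46 → sign −
step 1: pivot 4/23 → sign +
step 2: pivot -1 → sign −
step 3: row/col 3 already zero → sign 0
step 4: row/col 4 already zero → sign 0
signature = (1, 2, 2)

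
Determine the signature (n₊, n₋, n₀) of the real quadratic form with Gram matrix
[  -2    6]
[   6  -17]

Answer: (1, 1, 0)

Derivation:
step 0: pivot -2 → sign −
step 1: pivot 1 → sign +
signature = (1, 1, 0)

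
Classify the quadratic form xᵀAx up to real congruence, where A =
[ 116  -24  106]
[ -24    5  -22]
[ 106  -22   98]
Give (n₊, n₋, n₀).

step 0: pivot 116 → sign +
step 1: pivot 1/29 → sign +
step 2: pivot 1 → sign +
signature = (3, 0, 0)

Answer: (3, 0, 0)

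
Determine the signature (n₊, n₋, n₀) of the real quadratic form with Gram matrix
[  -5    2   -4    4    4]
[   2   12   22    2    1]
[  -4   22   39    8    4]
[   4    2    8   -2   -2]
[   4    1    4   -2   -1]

step 0: pivot -5 → sign −
step 1: pivot 64/5 → sign +
step 2: pivot 155/16 → sign +
step 3: pivot 3/31 → sign +
step 4: pivot 3/10 → sign +
signature = (4, 1, 0)

Answer: (4, 1, 0)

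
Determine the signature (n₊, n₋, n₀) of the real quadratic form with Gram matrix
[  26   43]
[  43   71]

Answer: (1, 1, 0)

Derivation:
step 0: pivot 26 → sign +
step 1: pivot -3/26 → sign −
signature = (1, 1, 0)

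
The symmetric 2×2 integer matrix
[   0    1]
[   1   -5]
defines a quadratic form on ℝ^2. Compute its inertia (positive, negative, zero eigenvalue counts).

step 0: pivot -5 → sign −
step 1: pivot 1/5 → sign +
signature = (1, 1, 0)

Answer: (1, 1, 0)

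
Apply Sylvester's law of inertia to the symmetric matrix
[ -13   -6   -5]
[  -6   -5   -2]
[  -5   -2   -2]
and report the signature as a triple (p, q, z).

step 0: pivot -13 → sign −
step 1: pivot -29/13 → sign −
step 2: pivot -1/29 → sign −
signature = (0, 3, 0)

Answer: (0, 3, 0)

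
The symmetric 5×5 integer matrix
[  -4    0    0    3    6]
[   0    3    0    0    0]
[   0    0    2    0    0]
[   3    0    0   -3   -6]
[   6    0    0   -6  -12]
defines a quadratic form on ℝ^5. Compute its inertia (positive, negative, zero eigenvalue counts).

step 0: pivot -4 → sign −
step 1: pivot 3 → sign +
step 2: pivot 2 → sign +
step 3: pivot -3/4 → sign −
step 4: row/col 4 already zero → sign 0
signature = (2, 2, 1)

Answer: (2, 2, 1)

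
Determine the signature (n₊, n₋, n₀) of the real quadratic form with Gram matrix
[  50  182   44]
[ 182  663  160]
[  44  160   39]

step 0: pivot 50 → sign +
step 1: pivot 13/25 → sign +
step 2: pivot 3/13 → sign +
signature = (3, 0, 0)

Answer: (3, 0, 0)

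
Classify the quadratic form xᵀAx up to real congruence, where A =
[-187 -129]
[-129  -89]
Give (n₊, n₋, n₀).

Answer: (0, 2, 0)

Derivation:
step 0: pivot -187 → sign −
step 1: pivot -2/187 → sign −
signature = (0, 2, 0)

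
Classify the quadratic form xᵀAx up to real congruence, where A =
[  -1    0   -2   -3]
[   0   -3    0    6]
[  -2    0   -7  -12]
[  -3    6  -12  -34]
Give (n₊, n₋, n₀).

step 0: pivot -1 → sign −
step 1: pivot -3 → sign −
step 2: pivot -3 → sign −
step 3: pivot -1 → sign −
signature = (0, 4, 0)

Answer: (0, 4, 0)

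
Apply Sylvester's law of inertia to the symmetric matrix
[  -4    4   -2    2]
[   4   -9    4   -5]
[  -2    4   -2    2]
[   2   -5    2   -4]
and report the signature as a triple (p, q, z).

Answer: (0, 4, 0)

Derivation:
step 0: pivot -4 → sign −
step 1: pivot -5 → sign −
step 2: pivot -1/5 → sign −
step 3: pivot -1 → sign −
signature = (0, 4, 0)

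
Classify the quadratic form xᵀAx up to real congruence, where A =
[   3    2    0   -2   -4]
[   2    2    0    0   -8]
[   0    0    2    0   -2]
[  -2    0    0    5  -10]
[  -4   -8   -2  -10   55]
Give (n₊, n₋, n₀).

step 0: pivot 3 → sign +
step 1: pivot 2/3 → sign +
step 2: pivot 2 → sign +
step 3: pivot 1 → sign +
step 4: pivot 1 → sign +
signature = (5, 0, 0)

Answer: (5, 0, 0)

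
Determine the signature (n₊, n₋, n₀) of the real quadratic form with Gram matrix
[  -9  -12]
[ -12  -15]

step 0: pivot -9 → sign −
step 1: pivot 1 → sign +
signature = (1, 1, 0)

Answer: (1, 1, 0)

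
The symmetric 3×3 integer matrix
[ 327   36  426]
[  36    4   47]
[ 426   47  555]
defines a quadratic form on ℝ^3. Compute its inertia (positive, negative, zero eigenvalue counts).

step 0: pivot 327 → sign +
step 1: pivot 4/109 → sign +
step 2: pivot -1/4 → sign −
signature = (2, 1, 0)

Answer: (2, 1, 0)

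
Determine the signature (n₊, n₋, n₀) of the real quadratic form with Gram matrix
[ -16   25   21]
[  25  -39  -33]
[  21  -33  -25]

step 0: pivot -16 → sign −
step 1: pivot 1/16 → sign +
step 2: pivot 2 → sign +
signature = (2, 1, 0)

Answer: (2, 1, 0)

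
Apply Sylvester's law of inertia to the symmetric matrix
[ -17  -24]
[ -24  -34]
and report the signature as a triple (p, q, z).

Answer: (0, 2, 0)

Derivation:
step 0: pivot -17 → sign −
step 1: pivot -2/17 → sign −
signature = (0, 2, 0)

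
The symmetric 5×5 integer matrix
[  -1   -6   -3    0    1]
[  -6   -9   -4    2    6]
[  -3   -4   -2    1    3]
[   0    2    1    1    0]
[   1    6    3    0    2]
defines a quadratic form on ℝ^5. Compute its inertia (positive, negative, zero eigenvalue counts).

Answer: (3, 2, 0)

Derivation:
step 0: pivot -1 → sign −
step 1: pivot 27 → sign +
step 2: pivot -7/27 → sign −
step 3: pivot 6/7 → sign +
step 4: pivot 3 → sign +
signature = (3, 2, 0)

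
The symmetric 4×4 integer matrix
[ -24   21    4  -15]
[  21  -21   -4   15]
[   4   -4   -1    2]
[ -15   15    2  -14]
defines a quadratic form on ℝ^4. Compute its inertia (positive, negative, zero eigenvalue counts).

step 0: pivot -24 → sign −
step 1: pivot -21/8 → sign −
step 2: pivot -5/21 → sign −
step 3: pivot -1/5 → sign −
signature = (0, 4, 0)

Answer: (0, 4, 0)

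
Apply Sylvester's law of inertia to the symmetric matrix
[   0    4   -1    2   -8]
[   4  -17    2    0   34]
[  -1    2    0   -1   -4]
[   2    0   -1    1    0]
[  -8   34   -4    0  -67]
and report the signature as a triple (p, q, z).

Answer: (2, 3, 0)

Derivation:
step 0: pivot -17 → sign −
step 1: pivot 16/17 → sign +
step 2: pivot -1/16 → sign −
step 3: pivot -3 → sign −
step 4: pivot 1 → sign +
signature = (2, 3, 0)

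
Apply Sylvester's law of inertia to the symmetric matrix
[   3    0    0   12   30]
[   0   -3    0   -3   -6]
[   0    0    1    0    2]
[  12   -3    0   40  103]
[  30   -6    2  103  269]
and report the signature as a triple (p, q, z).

step 0: pivot 3 → sign +
step 1: pivot -3 → sign −
step 2: pivot 1 → sign +
step 3: pivot -5 → sign −
step 4: pivot 6/5 → sign +
signature = (3, 2, 0)

Answer: (3, 2, 0)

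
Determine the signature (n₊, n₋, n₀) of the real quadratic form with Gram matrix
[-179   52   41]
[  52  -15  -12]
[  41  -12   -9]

step 0: pivot -179 → sign −
step 1: pivot 19/179 → sign +
step 2: pivot 6/19 → sign +
signature = (2, 1, 0)

Answer: (2, 1, 0)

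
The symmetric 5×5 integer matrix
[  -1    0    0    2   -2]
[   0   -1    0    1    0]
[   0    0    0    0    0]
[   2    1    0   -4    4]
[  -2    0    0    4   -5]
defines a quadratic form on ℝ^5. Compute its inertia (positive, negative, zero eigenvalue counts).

Answer: (1, 3, 1)

Derivation:
step 0: pivot -1 → sign −
step 1: pivot -1 → sign −
step 2: pivot 1 → sign +
step 3: pivot -1 → sign −
step 4: row/col 4 already zero → sign 0
signature = (1, 3, 1)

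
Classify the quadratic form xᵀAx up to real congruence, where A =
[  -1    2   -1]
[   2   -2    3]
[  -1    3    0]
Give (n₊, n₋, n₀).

Answer: (2, 1, 0)

Derivation:
step 0: pivot -1 → sign −
step 1: pivot 2 → sign +
step 2: pivot 1/2 → sign +
signature = (2, 1, 0)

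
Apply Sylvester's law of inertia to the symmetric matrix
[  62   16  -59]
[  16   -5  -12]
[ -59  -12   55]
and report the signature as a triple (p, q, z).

step 0: pivot 62 → sign +
step 1: pivot -283/31 → sign −
step 2: pivot -3/566 → sign −
signature = (1, 2, 0)

Answer: (1, 2, 0)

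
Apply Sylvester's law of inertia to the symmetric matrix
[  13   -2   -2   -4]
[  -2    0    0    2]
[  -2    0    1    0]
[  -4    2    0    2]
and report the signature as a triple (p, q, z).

step 0: pivot 13 → sign +
step 1: pivot -4/13 → sign −
step 2: pivot 1 → sign +
step 3: pivot 3 → sign +
signature = (3, 1, 0)

Answer: (3, 1, 0)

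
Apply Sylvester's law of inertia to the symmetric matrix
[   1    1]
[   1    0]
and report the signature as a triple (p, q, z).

step 0: pivot 1 → sign +
step 1: pivot -1 → sign −
signature = (1, 1, 0)

Answer: (1, 1, 0)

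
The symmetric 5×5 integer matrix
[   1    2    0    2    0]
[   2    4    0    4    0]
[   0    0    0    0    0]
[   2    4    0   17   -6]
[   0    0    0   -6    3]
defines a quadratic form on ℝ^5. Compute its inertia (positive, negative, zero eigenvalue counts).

Answer: (3, 0, 2)

Derivation:
step 0: pivot 1 → sign +
step 1: pivot 13 → sign +
step 2: pivot 3/13 → sign +
step 3: row/col 3 already zero → sign 0
step 4: row/col 4 already zero → sign 0
signature = (3, 0, 2)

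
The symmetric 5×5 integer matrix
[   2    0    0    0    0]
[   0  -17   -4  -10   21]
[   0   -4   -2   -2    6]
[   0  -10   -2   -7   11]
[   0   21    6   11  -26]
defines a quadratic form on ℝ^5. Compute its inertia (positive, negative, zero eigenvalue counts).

Answer: (2, 3, 0)

Derivation:
step 0: pivot 2 → sign +
step 1: pivot -17 → sign −
step 2: pivot -18/17 → sign −
step 3: pivot -1 → sign −
step 4: pivot 2 → sign +
signature = (2, 3, 0)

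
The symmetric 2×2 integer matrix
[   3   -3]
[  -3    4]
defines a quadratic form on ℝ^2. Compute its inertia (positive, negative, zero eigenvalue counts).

Answer: (2, 0, 0)

Derivation:
step 0: pivot 3 → sign +
step 1: pivot 1 → sign +
signature = (2, 0, 0)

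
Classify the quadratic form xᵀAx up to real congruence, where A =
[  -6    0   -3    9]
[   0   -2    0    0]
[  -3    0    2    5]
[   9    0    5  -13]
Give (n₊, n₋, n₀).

Answer: (2, 2, 0)

Derivation:
step 0: pivot -6 → sign −
step 1: pivot -2 → sign −
step 2: pivot 7/2 → sign +
step 3: pivot 3/7 → sign +
signature = (2, 2, 0)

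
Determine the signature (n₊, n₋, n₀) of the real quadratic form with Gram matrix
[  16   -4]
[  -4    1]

step 0: pivot 16 → sign +
step 1: row/col 1 already zero → sign 0
signature = (1, 0, 1)

Answer: (1, 0, 1)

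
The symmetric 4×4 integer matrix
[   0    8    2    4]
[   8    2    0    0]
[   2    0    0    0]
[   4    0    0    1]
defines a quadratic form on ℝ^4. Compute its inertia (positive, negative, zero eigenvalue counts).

step 0: pivot 2 → sign +
step 1: pivot -32 → sign −
step 2: pivot 1/8 → sign +
step 3: pivot 1 → sign +
signature = (3, 1, 0)

Answer: (3, 1, 0)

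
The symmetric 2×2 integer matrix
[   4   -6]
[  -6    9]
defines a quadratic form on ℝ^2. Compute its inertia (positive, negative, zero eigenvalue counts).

step 0: pivot 4 → sign +
step 1: row/col 1 already zero → sign 0
signature = (1, 0, 1)

Answer: (1, 0, 1)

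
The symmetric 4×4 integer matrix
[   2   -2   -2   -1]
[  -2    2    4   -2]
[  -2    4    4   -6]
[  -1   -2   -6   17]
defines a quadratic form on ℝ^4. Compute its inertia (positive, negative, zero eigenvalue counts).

step 0: pivot 2 → sign +
step 1: pivot 2 → sign +
step 2: pivot -2 → sign −
step 3: row/col 3 already zero → sign 0
signature = (2, 1, 1)

Answer: (2, 1, 1)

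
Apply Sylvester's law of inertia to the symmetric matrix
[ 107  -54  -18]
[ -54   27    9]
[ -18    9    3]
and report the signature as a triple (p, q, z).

step 0: pivot 107 → sign +
step 1: pivot -27/107 → sign −
step 2: row/col 2 already zero → sign 0
signature = (1, 1, 1)

Answer: (1, 1, 1)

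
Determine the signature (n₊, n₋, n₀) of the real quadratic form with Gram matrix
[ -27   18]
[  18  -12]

step 0: pivot -27 → sign −
step 1: row/col 1 already zero → sign 0
signature = (0, 1, 1)

Answer: (0, 1, 1)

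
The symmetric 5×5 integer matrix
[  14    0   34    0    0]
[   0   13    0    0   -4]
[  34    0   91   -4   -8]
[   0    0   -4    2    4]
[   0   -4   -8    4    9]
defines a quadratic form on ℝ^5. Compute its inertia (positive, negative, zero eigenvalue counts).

Answer: (4, 1, 0)

Derivation:
step 0: pivot 14 → sign +
step 1: pivot 13 → sign +
step 2: pivot 59/7 → sign +
step 3: pivot 6/59 → sign +
step 4: pivot -3/13 → sign −
signature = (4, 1, 0)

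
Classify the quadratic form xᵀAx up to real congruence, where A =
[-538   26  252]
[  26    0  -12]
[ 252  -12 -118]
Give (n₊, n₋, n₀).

Answer: (2, 1, 0)

Derivation:
step 0: pivot -538 → sign −
step 1: pivot 338/269 → sign +
step 2: pivot 2/169 → sign +
signature = (2, 1, 0)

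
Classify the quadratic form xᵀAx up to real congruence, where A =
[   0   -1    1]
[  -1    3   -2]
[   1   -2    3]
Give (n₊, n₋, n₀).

Answer: (2, 1, 0)

Derivation:
step 0: pivot 3 → sign +
step 1: pivot -1/3 → sign −
step 2: pivot 2 → sign +
signature = (2, 1, 0)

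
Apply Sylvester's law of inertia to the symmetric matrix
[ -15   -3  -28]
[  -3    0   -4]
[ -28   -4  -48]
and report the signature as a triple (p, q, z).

Answer: (1, 1, 1)

Derivation:
step 0: pivot -15 → sign −
step 1: pivot 3/5 → sign +
step 2: row/col 2 already zero → sign 0
signature = (1, 1, 1)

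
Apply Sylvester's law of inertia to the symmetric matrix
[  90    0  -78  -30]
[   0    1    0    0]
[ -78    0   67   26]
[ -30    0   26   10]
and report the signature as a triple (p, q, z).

step 0: pivot 90 → sign +
step 1: pivot 1 → sign +
step 2: pivot -3/5 → sign −
step 3: row/col 3 already zero → sign 0
signature = (2, 1, 1)

Answer: (2, 1, 1)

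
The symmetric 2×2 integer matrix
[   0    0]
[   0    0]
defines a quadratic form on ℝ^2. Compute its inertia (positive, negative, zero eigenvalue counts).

Answer: (0, 0, 2)

Derivation:
step 0: row/col 0 already zero → sign 0
step 1: row/col 1 already zero → sign 0
signature = (0, 0, 2)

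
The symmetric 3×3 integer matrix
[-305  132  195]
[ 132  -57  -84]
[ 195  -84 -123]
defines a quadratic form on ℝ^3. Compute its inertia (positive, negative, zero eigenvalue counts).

step 0: pivot -305 → sign −
step 1: pivot 39/305 → sign +
step 2: pivot 6/13 → sign +
signature = (2, 1, 0)

Answer: (2, 1, 0)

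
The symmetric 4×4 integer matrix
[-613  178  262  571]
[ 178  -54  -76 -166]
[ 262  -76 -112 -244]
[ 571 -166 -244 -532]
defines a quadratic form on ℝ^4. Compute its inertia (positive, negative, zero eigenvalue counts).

step 0: pivot -613 → sign −
step 1: pivot -1418/613 → sign −
step 2: pivot -12/709 → sign −
step 3: row/col 3 already zero → sign 0
signature = (0, 3, 1)

Answer: (0, 3, 1)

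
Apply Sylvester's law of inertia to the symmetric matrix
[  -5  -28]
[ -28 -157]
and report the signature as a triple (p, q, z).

step 0: pivot -5 → sign −
step 1: pivot -1/5 → sign −
signature = (0, 2, 0)

Answer: (0, 2, 0)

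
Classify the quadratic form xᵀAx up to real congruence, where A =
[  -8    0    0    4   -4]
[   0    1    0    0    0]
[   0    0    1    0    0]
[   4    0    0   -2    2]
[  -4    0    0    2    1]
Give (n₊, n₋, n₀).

step 0: pivot -8 → sign −
step 1: pivot 1 → sign +
step 2: pivot 1 → sign +
step 3: pivot 3 → sign +
step 4: row/col 4 already zero → sign 0
signature = (3, 1, 1)

Answer: (3, 1, 1)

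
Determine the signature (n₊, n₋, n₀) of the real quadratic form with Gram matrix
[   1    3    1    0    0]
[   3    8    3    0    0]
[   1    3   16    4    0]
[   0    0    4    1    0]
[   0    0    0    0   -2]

Answer: (2, 3, 0)

Derivation:
step 0: pivot 1 → sign +
step 1: pivot -1 → sign −
step 2: pivot 15 → sign +
step 3: pivot -1/15 → sign −
step 4: pivot -2 → sign −
signature = (2, 3, 0)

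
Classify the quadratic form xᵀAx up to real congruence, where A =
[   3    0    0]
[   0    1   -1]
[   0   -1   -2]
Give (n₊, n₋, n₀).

step 0: pivot 3 → sign +
step 1: pivot 1 → sign +
step 2: pivot -3 → sign −
signature = (2, 1, 0)

Answer: (2, 1, 0)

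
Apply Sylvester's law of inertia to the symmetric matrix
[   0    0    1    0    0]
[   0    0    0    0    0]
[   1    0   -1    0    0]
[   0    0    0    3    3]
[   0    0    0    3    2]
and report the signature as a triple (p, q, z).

Answer: (2, 2, 1)

Derivation:
step 0: pivot -1 → sign −
step 1: pivot 1 → sign +
step 2: pivot 3 → sign +
step 3: pivot -1 → sign −
step 4: row/col 4 already zero → sign 0
signature = (2, 2, 1)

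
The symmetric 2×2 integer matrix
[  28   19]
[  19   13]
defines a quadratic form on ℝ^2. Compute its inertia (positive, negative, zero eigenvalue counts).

step 0: pivot 28 → sign +
step 1: pivot 3/28 → sign +
signature = (2, 0, 0)

Answer: (2, 0, 0)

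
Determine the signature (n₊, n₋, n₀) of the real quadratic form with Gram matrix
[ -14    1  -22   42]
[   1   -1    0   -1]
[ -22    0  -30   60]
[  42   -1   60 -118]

step 0: pivot -14 → sign −
step 1: pivot -13/14 → sign −
step 2: pivot 94/13 → sign +
step 3: pivot 6/47 → sign +
signature = (2, 2, 0)

Answer: (2, 2, 0)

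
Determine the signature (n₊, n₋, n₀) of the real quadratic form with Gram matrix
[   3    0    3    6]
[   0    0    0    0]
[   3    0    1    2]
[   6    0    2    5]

Answer: (2, 1, 1)

Derivation:
step 0: pivot 3 → sign +
step 1: pivot -2 → sign −
step 2: pivot 1 → sign +
step 3: row/col 3 already zero → sign 0
signature = (2, 1, 1)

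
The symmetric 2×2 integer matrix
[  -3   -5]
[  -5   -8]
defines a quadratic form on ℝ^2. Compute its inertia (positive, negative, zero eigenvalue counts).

Answer: (1, 1, 0)

Derivation:
step 0: pivot -3 → sign −
step 1: pivot 1/3 → sign +
signature = (1, 1, 0)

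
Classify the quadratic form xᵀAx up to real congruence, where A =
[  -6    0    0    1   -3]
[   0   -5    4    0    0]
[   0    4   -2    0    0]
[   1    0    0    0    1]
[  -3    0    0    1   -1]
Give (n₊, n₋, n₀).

Answer: (2, 3, 0)

Derivation:
step 0: pivot -6 → sign −
step 1: pivot -5 → sign −
step 2: pivot 6/5 → sign +
step 3: pivot 1/6 → sign +
step 4: pivot -1 → sign −
signature = (2, 3, 0)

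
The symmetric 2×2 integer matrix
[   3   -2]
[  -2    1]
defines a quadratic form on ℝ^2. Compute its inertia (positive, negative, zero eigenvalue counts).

step 0: pivot 3 → sign +
step 1: pivot -1/3 → sign −
signature = (1, 1, 0)

Answer: (1, 1, 0)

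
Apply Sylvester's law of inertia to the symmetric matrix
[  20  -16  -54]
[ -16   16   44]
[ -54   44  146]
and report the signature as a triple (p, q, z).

step 0: pivot 20 → sign +
step 1: pivot 16/5 → sign +
step 2: row/col 2 already zero → sign 0
signature = (2, 0, 1)

Answer: (2, 0, 1)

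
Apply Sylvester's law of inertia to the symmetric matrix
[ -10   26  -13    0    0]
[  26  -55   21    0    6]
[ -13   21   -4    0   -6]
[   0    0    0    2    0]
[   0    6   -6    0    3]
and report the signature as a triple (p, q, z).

Answer: (3, 2, 0)

Derivation:
step 0: pivot -10 → sign −
step 1: pivot 63/5 → sign +
step 2: pivot -13/126 → sign −
step 3: pivot 2 → sign +
step 4: pivot 3/13 → sign +
signature = (3, 2, 0)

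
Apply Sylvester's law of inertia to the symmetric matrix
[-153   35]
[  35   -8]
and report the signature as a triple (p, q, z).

Answer: (1, 1, 0)

Derivation:
step 0: pivot -153 → sign −
step 1: pivot 1/153 → sign +
signature = (1, 1, 0)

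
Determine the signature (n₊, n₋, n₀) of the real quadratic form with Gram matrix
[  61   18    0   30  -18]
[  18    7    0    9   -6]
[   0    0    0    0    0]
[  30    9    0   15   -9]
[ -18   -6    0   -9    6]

step 0: pivot 61 → sign +
step 1: pivot 103/61 → sign +
step 2: pivot 24/103 → sign +
step 3: pivot 3/8 → sign +
step 4: row/col 4 already zero → sign 0
signature = (4, 0, 1)

Answer: (4, 0, 1)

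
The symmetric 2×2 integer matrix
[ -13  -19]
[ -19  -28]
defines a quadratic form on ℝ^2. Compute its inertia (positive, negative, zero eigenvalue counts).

step 0: pivot -13 → sign −
step 1: pivot -3/13 → sign −
signature = (0, 2, 0)

Answer: (0, 2, 0)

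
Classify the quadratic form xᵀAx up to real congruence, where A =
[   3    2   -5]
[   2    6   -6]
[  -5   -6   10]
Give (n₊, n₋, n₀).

Answer: (3, 0, 0)

Derivation:
step 0: pivot 3 → sign +
step 1: pivot 14/3 → sign +
step 2: pivot 1/7 → sign +
signature = (3, 0, 0)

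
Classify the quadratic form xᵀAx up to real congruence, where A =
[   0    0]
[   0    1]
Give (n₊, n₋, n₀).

step 0: pivot 1 → sign +
step 1: row/col 1 already zero → sign 0
signature = (1, 0, 1)

Answer: (1, 0, 1)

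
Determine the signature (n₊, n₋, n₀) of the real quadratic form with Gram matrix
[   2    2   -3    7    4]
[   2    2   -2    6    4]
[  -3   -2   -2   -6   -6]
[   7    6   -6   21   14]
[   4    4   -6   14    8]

step 0: pivot 2 → sign +
step 1: pivot -13/2 → sign −
step 2: pivot 2/13 → sign +
step 3: pivot -1 → sign −
step 4: row/col 4 already zero → sign 0
signature = (2, 2, 1)

Answer: (2, 2, 1)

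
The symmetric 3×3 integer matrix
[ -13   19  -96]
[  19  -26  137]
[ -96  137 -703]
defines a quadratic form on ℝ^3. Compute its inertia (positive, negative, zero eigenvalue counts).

step 0: pivot -13 → sign −
step 1: pivot 23/13 → sign +
step 2: pivot -6/23 → sign −
signature = (1, 2, 0)

Answer: (1, 2, 0)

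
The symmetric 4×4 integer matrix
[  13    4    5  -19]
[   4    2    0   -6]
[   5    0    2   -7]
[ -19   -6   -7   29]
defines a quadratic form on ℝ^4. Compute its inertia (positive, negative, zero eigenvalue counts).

Answer: (3, 1, 0)

Derivation:
step 0: pivot 13 → sign +
step 1: pivot 10/13 → sign +
step 2: pivot -3 → sign −
step 3: pivot 6/5 → sign +
signature = (3, 1, 0)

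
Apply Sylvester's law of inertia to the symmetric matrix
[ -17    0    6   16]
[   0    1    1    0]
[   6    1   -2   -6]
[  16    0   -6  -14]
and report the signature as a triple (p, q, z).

step 0: pivot -17 → sign −
step 1: pivot 1 → sign +
step 2: pivot -15/17 → sign −
step 3: pivot 6/5 → sign +
signature = (2, 2, 0)

Answer: (2, 2, 0)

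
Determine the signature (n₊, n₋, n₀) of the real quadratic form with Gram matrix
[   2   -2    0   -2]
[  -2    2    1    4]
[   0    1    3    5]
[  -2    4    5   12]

step 0: pivot 2 → sign +
step 1: pivot 3 → sign +
step 2: pivot -1/3 → sign −
step 3: pivot 2 → sign +
signature = (3, 1, 0)

Answer: (3, 1, 0)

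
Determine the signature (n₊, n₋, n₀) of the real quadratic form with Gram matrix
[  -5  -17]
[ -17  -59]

step 0: pivot -5 → sign −
step 1: pivot -6/5 → sign −
signature = (0, 2, 0)

Answer: (0, 2, 0)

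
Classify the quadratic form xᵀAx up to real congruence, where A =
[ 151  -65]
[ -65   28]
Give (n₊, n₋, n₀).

step 0: pivot 151 → sign +
step 1: pivot 3/151 → sign +
signature = (2, 0, 0)

Answer: (2, 0, 0)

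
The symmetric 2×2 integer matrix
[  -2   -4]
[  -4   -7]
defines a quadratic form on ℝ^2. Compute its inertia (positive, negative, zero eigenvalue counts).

Answer: (1, 1, 0)

Derivation:
step 0: pivot -2 → sign −
step 1: pivot 1 → sign +
signature = (1, 1, 0)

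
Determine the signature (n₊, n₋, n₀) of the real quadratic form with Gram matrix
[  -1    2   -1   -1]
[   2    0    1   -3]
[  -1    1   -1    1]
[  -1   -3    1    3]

Answer: (1, 2, 1)

Derivation:
step 0: pivot -1 → sign −
step 1: pivot 4 → sign +
step 2: pivot -1/4 → sign −
step 3: row/col 3 already zero → sign 0
signature = (1, 2, 1)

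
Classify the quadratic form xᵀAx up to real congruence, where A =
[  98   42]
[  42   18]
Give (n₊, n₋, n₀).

step 0: pivot 98 → sign +
step 1: row/col 1 already zero → sign 0
signature = (1, 0, 1)

Answer: (1, 0, 1)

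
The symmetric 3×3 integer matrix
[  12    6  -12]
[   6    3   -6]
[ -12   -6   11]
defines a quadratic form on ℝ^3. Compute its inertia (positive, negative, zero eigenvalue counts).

step 0: pivot 12 → sign +
step 1: pivot -1 → sign −
step 2: row/col 2 already zero → sign 0
signature = (1, 1, 1)

Answer: (1, 1, 1)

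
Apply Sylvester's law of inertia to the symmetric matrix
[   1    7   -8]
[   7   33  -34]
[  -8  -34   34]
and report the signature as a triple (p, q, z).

Answer: (2, 1, 0)

Derivation:
step 0: pivot 1 → sign +
step 1: pivot -16 → sign −
step 2: pivot 1/4 → sign +
signature = (2, 1, 0)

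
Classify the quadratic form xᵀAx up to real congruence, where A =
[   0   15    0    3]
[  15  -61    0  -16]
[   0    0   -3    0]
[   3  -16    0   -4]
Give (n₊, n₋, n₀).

step 0: pivot -61 → sign −
step 1: pivot 225/61 → sign +
step 2: pivot -3 → sign −
step 3: pivot -1/25 → sign −
signature = (1, 3, 0)

Answer: (1, 3, 0)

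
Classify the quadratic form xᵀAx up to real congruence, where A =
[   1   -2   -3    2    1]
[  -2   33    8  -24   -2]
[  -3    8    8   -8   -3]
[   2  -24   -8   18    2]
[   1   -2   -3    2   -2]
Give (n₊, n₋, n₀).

step 0: pivot 1 → sign +
step 1: pivot 29 → sign +
step 2: pivot -33/29 → sign −
step 3: pivot 6/11 → sign +
step 4: pivot -3 → sign −
signature = (3, 2, 0)

Answer: (3, 2, 0)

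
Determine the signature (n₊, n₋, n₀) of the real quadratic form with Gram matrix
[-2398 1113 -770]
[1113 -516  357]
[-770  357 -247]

Answer: (1, 2, 0)

Derivation:
step 0: pivot -2398 → sign −
step 1: pivot 1401/2398 → sign +
step 2: pivot -3/467 → sign −
signature = (1, 2, 0)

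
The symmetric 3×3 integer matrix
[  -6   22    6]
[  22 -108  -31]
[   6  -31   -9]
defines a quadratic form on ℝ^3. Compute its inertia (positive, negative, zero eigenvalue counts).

Answer: (0, 3, 0)

Derivation:
step 0: pivot -6 → sign −
step 1: pivot -82/3 → sign −
step 2: pivot -3/82 → sign −
signature = (0, 3, 0)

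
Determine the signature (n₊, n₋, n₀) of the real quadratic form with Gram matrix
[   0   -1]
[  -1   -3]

Answer: (1, 1, 0)

Derivation:
step 0: pivot -3 → sign −
step 1: pivot 1/3 → sign +
signature = (1, 1, 0)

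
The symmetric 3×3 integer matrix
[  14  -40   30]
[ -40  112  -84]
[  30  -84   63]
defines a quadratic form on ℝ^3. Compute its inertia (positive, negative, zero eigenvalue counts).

Answer: (1, 1, 1)

Derivation:
step 0: pivot 14 → sign +
step 1: pivot -16/7 → sign −
step 2: row/col 2 already zero → sign 0
signature = (1, 1, 1)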